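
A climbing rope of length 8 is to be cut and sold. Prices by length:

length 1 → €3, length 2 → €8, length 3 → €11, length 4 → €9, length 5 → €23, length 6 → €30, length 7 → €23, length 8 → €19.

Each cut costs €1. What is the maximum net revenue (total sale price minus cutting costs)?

37

Let r[k] be the best obtainable value from length k. For each k, try every first piece i and keep the best of price[i] + r[k−i] minus the 1 cut fee when i<k.
r[1] = 3
r[2] = max(3+3-1, 8+0) = 8
r[3] = max(3+8-1, 8+3-1, 11+0) = 11
r[4] = max(3+11-1, 8+8-1, 11+3-1, 9+0) = 15
r[5] = max(3+15-1, 8+11-1, 11+8-1, 9+3-1, 23+0) = 23
r[6] = max(3+23-1, 8+15-1, 11+11-1, 9+8-1, 23+3-1, 30+0) = 30
r[7] = max(3+30-1, 8+23-1, 11+15-1, …, 30+3-1, 23+0) = 32
r[8] = max(3+32-1, 8+30-1, 11+23-1, …, 23+3-1, 19+0) = 37
One optimal plan: pieces 6 + 2 (1 cut) → €38 − €1 = €37.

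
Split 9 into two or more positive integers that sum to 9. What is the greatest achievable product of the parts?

27

Define P[k] = max over 1≤i<k of i · max(k−i, P[k−i]); the inner max lets the remainder stay uncut if that's better.
P[2] = 1*max(1,0) = 1*1 = 1
P[3] = 1*max(2,1) = 1*2 = 2
P[4] = 2*max(2,1) = 2*2 = 4
P[5] = 2*max(3,2) = 2*3 = 6
P[6] = 3*max(3,2) = 3*3 = 9
P[7] = 2*max(5,6) = 2*6 = 12
P[8] = 2*max(6,9) = 2*9 = 18
P[9] = 3*max(6,9) = 3*9 = 27
One optimal split: 3 + 3 + 3; product 3*3*3 = 27.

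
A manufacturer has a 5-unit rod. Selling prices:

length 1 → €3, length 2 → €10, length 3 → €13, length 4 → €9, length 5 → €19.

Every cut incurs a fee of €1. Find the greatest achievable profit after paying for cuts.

Build v[k] bottom-up: v[k] = max over allowed piece i of (p[i] + v[k−i]) − 1 per cut.
v[1] = 3
v[2] = max(3+3-1, 10+0) = 10
v[3] = max(3+10-1, 10+3-1, 13+0) = 13
v[4] = max(3+13-1, 10+10-1, 13+3-1, 9+0) = 19
v[5] = max(3+19-1, 10+13-1, 13+10-1, 9+3-1, 19+0) = 22
One optimal plan: pieces 3 + 2 (1 cut) → €23 − €1 = €22.

22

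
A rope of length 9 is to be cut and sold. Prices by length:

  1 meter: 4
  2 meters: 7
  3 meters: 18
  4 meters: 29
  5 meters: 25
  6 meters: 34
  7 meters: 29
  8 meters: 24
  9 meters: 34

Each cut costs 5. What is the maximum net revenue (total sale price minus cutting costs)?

52

Consider every possible first cut. net[k] is the best of p[i]+net[k−i] over all sellable i≤k, charging 5 whenever i<k.
net[1] = 4
net[2] = 7
net[3] = 18
net[4] = 29
net[5] = 28  (first piece 1, then net[4]=29)
net[6] = 34
net[7] = 42  (first piece 3, then net[4]=29)
net[8] = 53  (first piece 4, then net[4]=29)
net[9] = 52  (first piece 1, then net[8]=53)
One optimal plan: pieces 4 + 4 + 1 (2 cuts) → 62 − 10 = 52.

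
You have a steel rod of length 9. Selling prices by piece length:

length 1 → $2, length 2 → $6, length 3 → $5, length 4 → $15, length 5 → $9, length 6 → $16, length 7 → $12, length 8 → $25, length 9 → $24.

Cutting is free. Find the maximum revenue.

Let best[k] be the best obtainable value from length k. For each k, try every first piece i and keep the best of price[i] + best[k−i].
best[1] = 2
best[2] = max(2+2, 6+0) = 6
best[3] = max(2+6, 6+2, 5+0) = 8
best[4] = max(2+8, 6+6, 5+2, 15+0) = 15
best[5] = max(2+15, 6+8, 5+6, 15+2, 9+0) = 17
best[6] = max(2+17, 6+15, 5+8, 15+6, 9+2, 16+0) = 21
best[7] = max(2+21, 6+17, 5+15, …, 16+2, 12+0) = 23
best[8] = max(2+23, 6+21, 5+17, …, 12+2, 25+0) = 30
best[9] = max(2+30, 6+23, 5+21, …, 25+2, 24+0) = 32
One optimal cutting: 4 + 4 + 1 → $15 + $15 + $2 = $32.

32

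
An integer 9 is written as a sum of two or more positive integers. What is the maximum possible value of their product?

Let g[k] be the best product for length k (with at least one cut). For each first piece i, the rest contributes max(k−i, g[k−i]).
Small cases: g[2]=1.
g[3] = 1·max(2,1) = 1·2 = 2
g[4] = 2·max(2,1) = 2·2 = 4
g[5] = 2·max(3,2) = 2·3 = 6
g[6] = 3·max(3,2) = 3·3 = 9
g[7] = 2·max(5,6) = 2·6 = 12
g[8] = 2·max(6,9) = 2·9 = 18
g[9] = 3·max(6,9) = 3·9 = 27
One optimal split: 3 + 3 + 3; product 3·3·3 = 27.

27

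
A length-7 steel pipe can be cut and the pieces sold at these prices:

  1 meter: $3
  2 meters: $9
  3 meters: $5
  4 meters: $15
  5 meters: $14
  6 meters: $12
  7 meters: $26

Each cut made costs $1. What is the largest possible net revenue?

27

Let r[k] be the best obtainable value from length k. For each k, try every first piece i and keep the best of price[i] + r[k−i] minus the 1 cut fee when i<k.
r[1] = 3
r[2] = 9
r[3] = 11  (first piece 1, then r[2]=9)
r[4] = 17  (first piece 2, then r[2]=9)
r[5] = 19  (first piece 1, then r[4]=17)
r[6] = 25  (first piece 2, then r[4]=17)
r[7] = 27  (first piece 1, then r[6]=25)
One optimal plan: pieces 2 + 2 + 2 + 1 (3 cuts) → $30 − $3 = $27.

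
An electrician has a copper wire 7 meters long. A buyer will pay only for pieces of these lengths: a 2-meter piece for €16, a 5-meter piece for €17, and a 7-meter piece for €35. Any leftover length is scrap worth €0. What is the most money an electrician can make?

Consider every possible first cut. f[k] is the best of p[i]+f[k−i] over all sellable i≤k.
f[1] = 0
f[2] = 16
f[3] = 16
f[4] = 32  (first piece 2, then f[2]=16)
f[5] = 32
f[6] = 48  (first piece 2, then f[4]=32)
f[7] = 48
One optimal cutting: pieces 2 + 2 + 2 with 1 meter of scrap → €48.

48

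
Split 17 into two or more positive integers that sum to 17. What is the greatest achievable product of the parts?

486

Let m[k] be the best product for length k (with at least one cut). For each first piece i, the rest contributes max(k−i, m[k−i]).
m[2] = 1×max(1,0) = 1×1 = 1
m[3] = 1×max(2,1) = 1×2 = 2
m[4] = 2×max(2,1) = 2×2 = 4
m[5] = 2×max(3,2) = 2×3 = 6
m[6] = 3×max(3,2) = 3×3 = 9
m[7] = 2×max(5,6) = 2×6 = 12
m[8] = 2×max(6,9) = 2×9 = 18
m[9] = 3×max(6,9) = 3×9 = 27
m[10] = 2×max(8,18) = 2×18 = 36
m[11] = 2×max(9,27) = 2×27 = 54
m[12] = 3×max(9,27) = 3×27 = 81
m[13] = 2×max(11,54) = 2×54 = 108
m[14] = 2×max(12,81) = 2×81 = 162
m[15] = 3×max(12,81) = 3×81 = 243
m[16] = 2×max(14,162) = 2×162 = 324
m[17] = 2×max(15,243) = 2×243 = 486
One optimal split: 3 + 3 + 3 + 3 + 3 + 2; product 3×3×3×3×3×2 = 486.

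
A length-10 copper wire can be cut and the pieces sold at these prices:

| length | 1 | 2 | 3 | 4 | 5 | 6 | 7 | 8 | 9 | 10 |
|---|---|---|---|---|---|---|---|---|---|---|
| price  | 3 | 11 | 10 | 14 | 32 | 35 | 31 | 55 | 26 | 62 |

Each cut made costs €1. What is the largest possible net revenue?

Let net[k] be the best obtainable value from length k. For each k, try every first piece i and keep the best of price[i] + net[k−i] minus the 1 cut fee when i<k.
net[1] = 3
net[2] = max(3+3-1, 11+0) = 11
net[3] = max(3+11-1, 11+3-1, 10+0) = 13
net[4] = max(3+13-1, 11+11-1, 10+3-1, 14+0) = 21
net[5] = max(3+21-1, 11+13-1, 10+11-1, 14+3-1, 32+0) = 32
net[6] = max(3+32-1, 11+21-1, 10+13-1, 14+11-1, 32+3-1, 35+0) = 35
net[7] = max(3+35-1, 11+32-1, 10+21-1, …, 35+3-1, 31+0) = 42
net[8] = max(3+42-1, 11+35-1, 10+32-1, …, 31+3-1, 55+0) = 55
net[9] = max(3+55-1, 11+42-1, 10+35-1, …, 55+3-1, 26+0) = 57
net[10] = max(3+57-1, 11+55-1, 10+42-1, …, 26+3-1, 62+0) = 65
One optimal plan: pieces 8 + 2 (1 cut) → €66 − €1 = €65.

65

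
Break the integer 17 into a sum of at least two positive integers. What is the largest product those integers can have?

Define f[k] = max over 1≤i<k of i · max(k−i, f[k−i]); the inner max lets the remainder stay uncut if that's better.
Small cases: f[2]=1, f[3]=2, f[4]=4, f[5]=6, f[6]=9, f[7]=12, f[8]=18, f[9]=27, f[10]=36, f[11]=54, f[12]=81.
f[13] = max(1·81, 2·54, 3·36, …, 11·2, 12·1) = 108
f[14] = max(1·108, 2·81, 3·54, …, 12·2, 13·1) = 162
f[15] = max(1·162, 2·108, 3·81, …, 13·2, 14·1) = 243
f[16] = max(1·243, 2·162, 3·108, …, 14·2, 15·1) = 324
f[17] = max(1·324, 2·243, 3·162, …, 15·2, 16·1) = 486
One optimal split: 3 + 3 + 3 + 3 + 3 + 2; product 3·3·3·3·3·2 = 486.

486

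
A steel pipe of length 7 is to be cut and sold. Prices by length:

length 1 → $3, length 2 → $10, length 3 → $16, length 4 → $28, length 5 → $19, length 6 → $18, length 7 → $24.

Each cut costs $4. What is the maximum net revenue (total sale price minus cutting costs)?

Build r[k] bottom-up: r[k] = max over allowed piece i of (p[i] + r[k−i]) − 4 per cut.
r[1] = 3
r[2] = max(3+3-4, 10+0) = 10
r[3] = max(3+10-4, 10+3-4, 16+0) = 16
r[4] = max(3+16-4, 10+10-4, 16+3-4, 28+0) = 28
r[5] = max(3+28-4, 10+16-4, 16+10-4, 28+3-4, 19+0) = 27
r[6] = max(3+27-4, 10+28-4, 16+16-4, 28+10-4, 19+3-4, 18+0) = 34
r[7] = max(3+34-4, 10+27-4, 16+28-4, …, 18+3-4, 24+0) = 40
One optimal plan: pieces 4 + 3 (1 cut) → $44 − $4 = $40.

40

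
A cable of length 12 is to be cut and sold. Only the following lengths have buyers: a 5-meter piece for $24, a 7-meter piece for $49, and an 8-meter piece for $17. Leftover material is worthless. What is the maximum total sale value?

Build f[k] bottom-up: f[k] = max over allowed piece i of (p[i] + f[k−i]).
f[1] = 0
f[2] = 0
f[3] = 0
f[4] = 0
f[5] = 24
f[6] = 24
f[7] = max(24+0, 49+0) = 49
f[8] = max(24+0, 49+0, 17+0) = 49
f[9] = max(24+0, 49+0, 17+0) = 49
f[10] = max(24+24, 49+0, 17+0) = 49
f[11] = max(24+24, 49+0, 17+0) = 49
f[12] = max(24+49, 49+24, 17+0) = 73
One optimal cutting: 7 + 5 → $73.

73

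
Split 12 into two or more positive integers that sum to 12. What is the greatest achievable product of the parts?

81

Fill P[k] for k=2..12: at each k try every first piece i and multiply by the better of (k−i) uncut or P[k−i].
P[2] = 1*max(1,0) = 1*1 = 1
P[3] = 1*max(2,1) = 1*2 = 2
P[4] = 2*max(2,1) = 2*2 = 4
P[5] = 2*max(3,2) = 2*3 = 6
P[6] = 3*max(3,2) = 3*3 = 9
P[7] = 2*max(5,6) = 2*6 = 12
P[8] = 2*max(6,9) = 2*9 = 18
P[9] = 3*max(6,9) = 3*9 = 27
P[10] = 2*max(8,18) = 2*18 = 36
P[11] = 2*max(9,27) = 2*27 = 54
P[12] = 3*max(9,27) = 3*27 = 81
One optimal split: 3 + 3 + 3 + 3; product 3*3*3*3 = 81.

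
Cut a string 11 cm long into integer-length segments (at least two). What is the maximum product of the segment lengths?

Fill g[k] for k=2..11: at each k try every first piece i and multiply by the better of (k−i) uncut or g[k−i].
g[2] = 1·max(1,0) = 1·1 = 1
g[3] = max(1·2, 2·1) = 2
g[4] = max(1·3, 2·2, 3·1) = 4
g[5] = max(1·4, 2·3, 3·2, 4·1) = 6
g[6] = max(1·6, 2·4, 3·3, 4·2, 5·1) = 9
g[7] = max(1·9, 2·6, 3·4, 4·3, 5·2, 6·1) = 12
g[8] = max(1·12, 2·9, 3·6, …, 6·2, 7·1) = 18
g[9] = max(1·18, 2·12, 3·9, …, 7·2, 8·1) = 27
g[10] = max(1·27, 2·18, 3·12, …, 8·2, 9·1) = 36
g[11] = max(1·36, 2·27, 3·18, …, 9·2, 10·1) = 54
One optimal split: 3 + 3 + 3 + 2; product 3·3·3·2 = 54.

54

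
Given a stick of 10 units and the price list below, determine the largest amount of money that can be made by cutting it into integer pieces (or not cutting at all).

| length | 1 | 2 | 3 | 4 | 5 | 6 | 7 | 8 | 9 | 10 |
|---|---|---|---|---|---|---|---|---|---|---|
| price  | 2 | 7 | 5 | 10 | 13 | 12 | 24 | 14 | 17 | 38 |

38

Let r[k] be the best obtainable value from length k. For each k, try every first piece i and keep the best of price[i] + r[k−i].
r[1] = 2
r[2] = 7
r[3] = 9  (first piece 1, then r[2]=7)
r[4] = 14  (first piece 2, then r[2]=7)
r[5] = 16  (first piece 1, then r[4]=14)
r[6] = 21  (first piece 2, then r[4]=14)
r[7] = 24
r[8] = 28  (first piece 2, then r[6]=21)
r[9] = 31  (first piece 2, then r[7]=24)
r[10] = 38
Best is to sell the whole 10-unit piece uncut for $38.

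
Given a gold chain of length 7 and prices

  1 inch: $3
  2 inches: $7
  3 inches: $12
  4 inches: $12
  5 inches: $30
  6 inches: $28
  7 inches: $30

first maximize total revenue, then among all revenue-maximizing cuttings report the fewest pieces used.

2

Consider every possible first cut. r[k] is the best of p[i]+r[k−i] over all sellable i≤k.
r[1] = 3
r[2] = max(3+3, 7+0) = 7
r[3] = max(3+7, 7+3, 12+0) = 12
r[4] = max(3+12, 7+7, 12+3, 12+0) = 15
r[5] = max(3+15, 7+12, 12+7, 12+3, 30+0) = 30
r[6] = max(3+30, 7+15, 12+12, 12+7, 30+3, 28+0) = 33
r[7] = max(3+33, 7+30, 12+15, …, 28+3, 30+0) = 37
Maximum revenue is $37.
Now minimize piece count subject to staying optimal: for each k, pieces[k] = 1 + min over i with p[i]+r[k−i]=r[k] of pieces[k−i].
pieces[4] = 2
pieces[5] = 1
pieces[6] = 2
pieces[7] = 2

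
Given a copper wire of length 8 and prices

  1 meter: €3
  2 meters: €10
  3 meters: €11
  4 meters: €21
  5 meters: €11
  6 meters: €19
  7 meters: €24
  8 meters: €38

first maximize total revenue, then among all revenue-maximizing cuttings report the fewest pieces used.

2

Consider every possible first cut. r[k] is the best of p[i]+r[k−i] over all sellable i≤k.
r[1] = 3
r[2] = 10
r[3] = 13  (first piece 1, then r[2]=10)
r[4] = 21
r[5] = 24  (first piece 1, then r[4]=21)
r[6] = 31  (first piece 2, then r[4]=21)
r[7] = 34  (first piece 1, then r[6]=31)
r[8] = 42  (first piece 4, then r[4]=21)
Maximum revenue is €42.
Now minimize piece count subject to staying optimal: for each k, pieces[k] = 1 + min over i with p[i]+r[k−i]=r[k] of pieces[k−i].
pieces[5] = 2
pieces[6] = 2
pieces[7] = 3
pieces[8] = 2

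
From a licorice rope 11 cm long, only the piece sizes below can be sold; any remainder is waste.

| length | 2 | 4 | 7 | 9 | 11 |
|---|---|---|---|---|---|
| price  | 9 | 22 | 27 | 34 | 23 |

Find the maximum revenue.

53

Build f[k] bottom-up: f[k] = max over allowed piece i of (p[i] + f[k−i]).
f[1] = 0
f[2] = 9
f[3] = 9
f[4] = max(9+9, 22+0) = 22
f[5] = max(9+9, 22+0) = 22
f[6] = max(9+22, 22+9) = 31
f[7] = max(9+22, 22+9, 27+0) = 31
f[8] = max(9+31, 22+22, 27+0) = 44
f[9] = max(9+31, 22+22, 27+9, 34+0) = 44
f[10] = max(9+44, 22+31, 27+9, 34+0) = 53
f[11] = max(9+44, 22+31, 27+22, 34+9, 23+0) = 53
One optimal cutting: pieces 4 + 4 + 2 with 1 cm of scrap → ¢53.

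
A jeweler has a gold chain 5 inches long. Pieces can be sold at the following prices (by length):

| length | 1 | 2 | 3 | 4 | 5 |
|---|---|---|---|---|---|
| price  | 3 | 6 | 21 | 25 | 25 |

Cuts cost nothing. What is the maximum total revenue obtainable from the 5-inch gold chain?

28

Consider every possible first cut. R[k] is the best of p[i]+R[k−i] over all sellable i≤k.
R[1] = 3
R[2] = max(3+3, 6+0) = 6
R[3] = max(3+6, 6+3, 21+0) = 21
R[4] = max(3+21, 6+6, 21+3, 25+0) = 25
R[5] = max(3+25, 6+21, 21+6, 25+3, 25+0) = 28
One optimal cutting: 4 + 1 → $25 + $3 = $28.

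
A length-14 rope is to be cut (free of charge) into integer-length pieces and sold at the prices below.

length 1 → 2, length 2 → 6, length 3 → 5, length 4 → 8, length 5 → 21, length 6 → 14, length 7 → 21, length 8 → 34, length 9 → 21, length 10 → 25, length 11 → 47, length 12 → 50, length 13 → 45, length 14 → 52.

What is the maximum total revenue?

Consider every possible first cut. R[k] is the best of p[i]+R[k−i] over all sellable i≤k.
R[1] = 2
R[2] = max(2+2, 6+0) = 6
R[3] = max(2+6, 6+2, 5+0) = 8
R[4] = max(2+8, 6+6, 5+2, 8+0) = 12
R[5] = max(2+12, 6+8, 5+6, 8+2, 21+0) = 21
R[6] = max(2+21, 6+12, 5+8, 8+6, 21+2, 14+0) = 23
R[7] = max(2+23, 6+21, 5+12, …, 14+2, 21+0) = 27
R[8] = max(2+27, 6+23, 5+21, …, 21+2, 34+0) = 34
R[9] = max(2+34, 6+27, 5+23, …, 34+2, 21+0) = 36
R[10] = max(2+36, 6+34, 5+27, …, 21+2, 25+0) = 42
R[11] = max(2+42, 6+36, 5+34, …, 25+2, 47+0) = 47
R[12] = max(2+47, 6+42, 5+36, …, 47+2, 50+0) = 50
R[13] = max(2+50, 6+47, 5+42, …, 50+2, 45+0) = 55
R[14] = max(2+55, 6+50, 5+47, …, 45+2, 52+0) = 57
One optimal cutting: 8 + 5 + 1 → 34 + 21 + 2 = 57.

57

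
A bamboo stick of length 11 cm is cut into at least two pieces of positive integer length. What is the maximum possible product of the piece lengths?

54

Let g[k] be the best product for length k (with at least one cut). For each first piece i, the rest contributes max(k−i, g[k−i]).
g[2] = 1×max(1,0) = 1×1 = 1
g[3] = 1×max(2,1) = 1×2 = 2
g[4] = 2×max(2,1) = 2×2 = 4
g[5] = 2×max(3,2) = 2×3 = 6
g[6] = 3×max(3,2) = 3×3 = 9
g[7] = 2×max(5,6) = 2×6 = 12
g[8] = 2×max(6,9) = 2×9 = 18
g[9] = 3×max(6,9) = 3×9 = 27
g[10] = 2×max(8,18) = 2×18 = 36
g[11] = 2×max(9,27) = 2×27 = 54
One optimal split: 3 + 3 + 3 + 2; product 3×3×3×2 = 54.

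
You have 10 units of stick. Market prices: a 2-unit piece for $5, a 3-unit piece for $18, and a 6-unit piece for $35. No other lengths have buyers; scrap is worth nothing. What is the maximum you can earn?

Consider every possible first cut. best[k] is the best of p[i]+best[k−i] over all sellable i≤k.
best[1] = 0
best[2] = 5
best[3] = max(5+0, 18+0) = 18
best[4] = max(5+5, 18+0) = 18
best[5] = max(5+18, 18+5) = 23
best[6] = max(5+18, 18+18, 35+0) = 36
best[7] = max(5+23, 18+18, 35+0) = 36
best[8] = max(5+36, 18+23, 35+5) = 41
best[9] = max(5+36, 18+36, 35+18) = 54
best[10] = max(5+41, 18+36, 35+18) = 54
One optimal cutting: pieces 3 + 3 + 3 with 1 unit of scrap → $54.

54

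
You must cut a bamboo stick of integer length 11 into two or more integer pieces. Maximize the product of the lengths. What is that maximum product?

54

Define m[k] = max over 1≤i<k of i · max(k−i, m[k−i]); the inner max lets the remainder stay uncut if that's better.
m[2] = 1×max(1,0) = 1×1 = 1
m[3] = 1×max(2,1) = 1×2 = 2
m[4] = 2×max(2,1) = 2×2 = 4
m[5] = 2×max(3,2) = 2×3 = 6
m[6] = 3×max(3,2) = 3×3 = 9
m[7] = 2×max(5,6) = 2×6 = 12
m[8] = 2×max(6,9) = 2×9 = 18
m[9] = 3×max(6,9) = 3×9 = 27
m[10] = 2×max(8,18) = 2×18 = 36
m[11] = 2×max(9,27) = 2×27 = 54
One optimal split: 3 + 3 + 3 + 2; product 3×3×3×2 = 54.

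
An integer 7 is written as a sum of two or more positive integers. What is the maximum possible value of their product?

12

Define g[k] = max over 1≤i<k of i · max(k−i, g[k−i]); the inner max lets the remainder stay uncut if that's better.
g[2] = 1·max(1,0) = 1·1 = 1
g[3] = 1·max(2,1) = 1·2 = 2
g[4] = 2·max(2,1) = 2·2 = 4
g[5] = 2·max(3,2) = 2·3 = 6
g[6] = 3·max(3,2) = 3·3 = 9
g[7] = 2·max(5,6) = 2·6 = 12
One optimal split: 3 + 2 + 2; product 3·2·2 = 12.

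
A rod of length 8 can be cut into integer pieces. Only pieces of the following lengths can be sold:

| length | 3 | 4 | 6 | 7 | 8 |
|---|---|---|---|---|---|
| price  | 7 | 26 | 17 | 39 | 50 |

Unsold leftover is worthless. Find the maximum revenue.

52

Build r[k] bottom-up: r[k] = max over allowed piece i of (p[i] + r[k−i]).
r[1] = 0
r[2] = 0
r[3] = 7
r[4] = max(7+0, 26+0) = 26
r[5] = max(7+0, 26+0) = 26
r[6] = max(7+7, 26+0, 17+0) = 26
r[7] = max(7+26, 26+7, 17+0, 39+0) = 39
r[8] = max(7+26, 26+26, 17+0, 39+0, 50+0) = 52
One optimal cutting: 4 + 4 → $52.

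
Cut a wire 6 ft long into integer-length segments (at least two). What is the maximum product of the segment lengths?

Define f[k] = max over 1≤i<k of i · max(k−i, f[k−i]); the inner max lets the remainder stay uncut if that's better.
f[2] = 1*max(1,0) = 1*1 = 1
f[3] = 1*max(2,1) = 1*2 = 2
f[4] = 2*max(2,1) = 2*2 = 4
f[5] = 2*max(3,2) = 2*3 = 6
f[6] = 3*max(3,2) = 3*3 = 9
One optimal split: 3 + 3; product 3*3 = 9.

9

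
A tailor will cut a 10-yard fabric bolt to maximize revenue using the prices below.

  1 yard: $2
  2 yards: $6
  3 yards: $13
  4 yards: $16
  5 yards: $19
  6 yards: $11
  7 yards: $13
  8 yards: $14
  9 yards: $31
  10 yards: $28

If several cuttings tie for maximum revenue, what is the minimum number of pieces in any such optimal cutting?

Build r[k] bottom-up: r[k] = max over allowed piece i of (p[i] + r[k−i]).
r[1] = 2
r[2] = max(2+2, 6+0) = 6
r[3] = max(2+6, 6+2, 13+0) = 13
r[4] = max(2+13, 6+6, 13+2, 16+0) = 16
r[5] = max(2+16, 6+13, 13+6, 16+2, 19+0) = 19
r[6] = max(2+19, 6+16, 13+13, 16+6, 19+2, 11+0) = 26
r[7] = max(2+26, 6+19, 13+16, …, 11+2, 13+0) = 29
r[8] = max(2+29, 6+26, 13+19, …, 13+2, 14+0) = 32
r[9] = max(2+32, 6+29, 13+26, …, 14+2, 31+0) = 39
r[10] = max(2+39, 6+32, 13+29, …, 31+2, 28+0) = 42
Maximum revenue is $42.
Now minimize piece count subject to staying optimal: for each k, pieces[k] = 1 + min over i with p[i]+r[k−i]=r[k] of pieces[k−i].
pieces[7] = 2
pieces[8] = 2
pieces[9] = 3
pieces[10] = 3

3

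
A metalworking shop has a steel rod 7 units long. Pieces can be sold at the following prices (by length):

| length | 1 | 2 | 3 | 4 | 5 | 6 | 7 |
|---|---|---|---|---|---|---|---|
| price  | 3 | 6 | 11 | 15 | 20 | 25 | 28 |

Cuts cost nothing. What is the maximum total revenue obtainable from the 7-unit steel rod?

28

Let v[k] be the best obtainable value from length k. For each k, try every first piece i and keep the best of price[i] + v[k−i].
v[1] = 3
v[2] = max(3+3, 6+0) = 6
v[3] = max(3+6, 6+3, 11+0) = 11
v[4] = max(3+11, 6+6, 11+3, 15+0) = 15
v[5] = max(3+15, 6+11, 11+6, 15+3, 20+0) = 20
v[6] = max(3+20, 6+15, 11+11, 15+6, 20+3, 25+0) = 25
v[7] = max(3+25, 6+20, 11+15, …, 25+3, 28+0) = 28
One optimal cutting: 6 + 1 → $25 + $3 = $28.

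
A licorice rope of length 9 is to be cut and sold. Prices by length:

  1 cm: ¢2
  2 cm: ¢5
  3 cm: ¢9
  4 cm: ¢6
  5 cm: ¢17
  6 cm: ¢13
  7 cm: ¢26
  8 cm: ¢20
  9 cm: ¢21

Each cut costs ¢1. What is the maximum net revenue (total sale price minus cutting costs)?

30

Consider every possible first cut. r[k] is the best of p[i]+r[k−i] over all sellable i≤k, charging 1 whenever i<k.
r[1] = 2
r[2] = 5
r[3] = 9
r[4] = 10  (first piece 1, then r[3]=9)
r[5] = 17
r[6] = 18  (first piece 1, then r[5]=17)
r[7] = 26
r[8] = 27  (first piece 1, then r[7]=26)
r[9] = 30  (first piece 2, then r[7]=26)
One optimal plan: pieces 7 + 2 (1 cut) → ¢31 − ¢1 = ¢30.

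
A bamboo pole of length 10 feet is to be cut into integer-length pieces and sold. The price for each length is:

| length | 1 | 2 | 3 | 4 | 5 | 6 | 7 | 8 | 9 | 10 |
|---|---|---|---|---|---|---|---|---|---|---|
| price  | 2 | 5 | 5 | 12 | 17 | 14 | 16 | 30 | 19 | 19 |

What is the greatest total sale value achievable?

Consider every possible first cut. r[k] is the best of p[i]+r[k−i] over all sellable i≤k.
r[1] = 2
r[2] = 5
r[3] = 7  (first piece 1, then r[2]=5)
r[4] = 12
r[5] = 17
r[6] = 19  (first piece 1, then r[5]=17)
r[7] = 22  (first piece 2, then r[5]=17)
r[8] = 30
r[9] = 32  (first piece 1, then r[8]=30)
r[10] = 35  (first piece 2, then r[8]=30)
One optimal cutting: 8 + 2 → $30 + $5 = $35.

35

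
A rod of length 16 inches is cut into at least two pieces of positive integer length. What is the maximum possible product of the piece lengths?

Fill prod[k] for k=2..16: at each k try every first piece i and multiply by the better of (k−i) uncut or prod[k−i].
prod[2] = 1·max(1,0) = 1·1 = 1
prod[3] = 1·max(2,1) = 1·2 = 2
prod[4] = 2·max(2,1) = 2·2 = 4
prod[5] = 2·max(3,2) = 2·3 = 6
prod[6] = 3·max(3,2) = 3·3 = 9
prod[7] = 2·max(5,6) = 2·6 = 12
prod[8] = 2·max(6,9) = 2·9 = 18
prod[9] = 3·max(6,9) = 3·9 = 27
prod[10] = 2·max(8,18) = 2·18 = 36
prod[11] = 2·max(9,27) = 2·27 = 54
prod[12] = 3·max(9,27) = 3·27 = 81
prod[13] = 2·max(11,54) = 2·54 = 108
prod[14] = 2·max(12,81) = 2·81 = 162
prod[15] = 3·max(12,81) = 3·81 = 243
prod[16] = 2·max(14,162) = 2·162 = 324
One optimal split: 3 + 3 + 3 + 3 + 2 + 2; product 3·3·3·3·2·2 = 324.

324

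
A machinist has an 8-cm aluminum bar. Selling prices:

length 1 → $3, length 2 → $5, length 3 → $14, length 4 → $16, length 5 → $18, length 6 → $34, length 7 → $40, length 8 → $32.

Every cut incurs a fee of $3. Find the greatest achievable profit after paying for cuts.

40

Consider every possible first cut. v[k] is the best of p[i]+v[k−i] over all sellable i≤k, charging 3 whenever i<k.
v[1] = 3
v[2] = 5
v[3] = 14
v[4] = 16
v[5] = 18
v[6] = 34
v[7] = 40
v[8] = 40  (first piece 1, then v[7]=40)
One optimal plan: pieces 7 + 1 (1 cut) → $43 − $3 = $40.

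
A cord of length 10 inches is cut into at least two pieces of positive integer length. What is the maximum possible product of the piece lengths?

36

Let prod[k] be the best product for length k (with at least one cut). For each first piece i, the rest contributes max(k−i, prod[k−i]).
prod[2] = 1·max(1,0) = 1·1 = 1
prod[3] = 1·max(2,1) = 1·2 = 2
prod[4] = 2·max(2,1) = 2·2 = 4
prod[5] = 2·max(3,2) = 2·3 = 6
prod[6] = 3·max(3,2) = 3·3 = 9
prod[7] = 2·max(5,6) = 2·6 = 12
prod[8] = 2·max(6,9) = 2·9 = 18
prod[9] = 3·max(6,9) = 3·9 = 27
prod[10] = 2·max(8,18) = 2·18 = 36
One optimal split: 3 + 3 + 2 + 2; product 3·3·2·2 = 36.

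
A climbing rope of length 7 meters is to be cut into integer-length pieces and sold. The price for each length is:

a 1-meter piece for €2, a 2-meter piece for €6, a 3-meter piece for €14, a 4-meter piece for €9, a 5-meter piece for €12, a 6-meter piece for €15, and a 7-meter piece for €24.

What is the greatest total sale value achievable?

Let R[k] be the best obtainable value from length k. For each k, try every first piece i and keep the best of price[i] + R[k−i].
R[1] = 2
R[2] = max(2+2, 6+0) = 6
R[3] = max(2+6, 6+2, 14+0) = 14
R[4] = max(2+14, 6+6, 14+2, 9+0) = 16
R[5] = max(2+16, 6+14, 14+6, 9+2, 12+0) = 20
R[6] = max(2+20, 6+16, 14+14, 9+6, 12+2, 15+0) = 28
R[7] = max(2+28, 6+20, 14+16, …, 15+2, 24+0) = 30
One optimal cutting: 3 + 3 + 1 → €14 + €14 + €2 = €30.

30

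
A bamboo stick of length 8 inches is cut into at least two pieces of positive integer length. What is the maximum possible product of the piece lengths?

18

Fill P[k] for k=2..8: at each k try every first piece i and multiply by the better of (k−i) uncut or P[k−i].
P[2] = 1*max(1,0) = 1*1 = 1
P[3] = 1*max(2,1) = 1*2 = 2
P[4] = 2*max(2,1) = 2*2 = 4
P[5] = 2*max(3,2) = 2*3 = 6
P[6] = 3*max(3,2) = 3*3 = 9
P[7] = 2*max(5,6) = 2*6 = 12
P[8] = 2*max(6,9) = 2*9 = 18
One optimal split: 3 + 3 + 2; product 3*3*2 = 18.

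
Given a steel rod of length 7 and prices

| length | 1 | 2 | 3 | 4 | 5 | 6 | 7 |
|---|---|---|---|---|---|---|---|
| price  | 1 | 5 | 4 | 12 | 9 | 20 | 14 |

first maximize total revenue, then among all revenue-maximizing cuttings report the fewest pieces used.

Let r[k] be the best obtainable value from length k. For each k, try every first piece i and keep the best of price[i] + r[k−i].
r[1] = 1
r[2] = max(1+1, 5+0) = 5
r[3] = max(1+5, 5+1, 4+0) = 6
r[4] = max(1+6, 5+5, 4+1, 12+0) = 12
r[5] = max(1+12, 5+6, 4+5, 12+1, 9+0) = 13
r[6] = max(1+13, 5+12, 4+6, 12+5, 9+1, 20+0) = 20
r[7] = max(1+20, 5+13, 4+12, …, 20+1, 14+0) = 21
Maximum revenue is $21.
Now minimize piece count subject to staying optimal: for each k, pieces[k] = 1 + min over i with p[i]+r[k−i]=r[k] of pieces[k−i].
pieces[4] = 1
pieces[5] = 2
pieces[6] = 1
pieces[7] = 2

2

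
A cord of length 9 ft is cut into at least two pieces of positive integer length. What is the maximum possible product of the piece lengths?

27

Define prod[k] = max over 1≤i<k of i · max(k−i, prod[k−i]); the inner max lets the remainder stay uncut if that's better.
prod[2] = 1*max(1,0) = 1*1 = 1
prod[3] = 1*max(2,1) = 1*2 = 2
prod[4] = 2*max(2,1) = 2*2 = 4
prod[5] = 2*max(3,2) = 2*3 = 6
prod[6] = 3*max(3,2) = 3*3 = 9
prod[7] = 2*max(5,6) = 2*6 = 12
prod[8] = 2*max(6,9) = 2*9 = 18
prod[9] = 3*max(6,9) = 3*9 = 27
One optimal split: 3 + 3 + 3; product 3*3*3 = 27.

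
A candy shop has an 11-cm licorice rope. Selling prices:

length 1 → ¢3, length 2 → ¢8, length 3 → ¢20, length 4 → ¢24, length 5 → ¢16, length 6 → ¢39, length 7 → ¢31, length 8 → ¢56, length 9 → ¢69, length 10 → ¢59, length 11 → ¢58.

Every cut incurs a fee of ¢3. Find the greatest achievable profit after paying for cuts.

74

Consider every possible first cut. r[k] is the best of p[i]+r[k−i] over all sellable i≤k, charging 3 whenever i<k.
r[1] = 3
r[2] = 8
r[3] = 20
r[4] = 24
r[5] = 25  (first piece 2, then r[3]=20)
r[6] = 39
r[7] = 41  (first piece 3, then r[4]=24)
r[8] = 56
r[9] = 69
r[10] = 69  (first piece 1, then r[9]=69)
r[11] = 74  (first piece 2, then r[9]=69)
One optimal plan: pieces 9 + 2 (1 cut) → ¢77 − ¢3 = ¢74.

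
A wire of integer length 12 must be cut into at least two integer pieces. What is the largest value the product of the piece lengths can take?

81

Fill prod[k] for k=2..12: at each k try every first piece i and multiply by the better of (k−i) uncut or prod[k−i].
Small cases: prod[2]=1, prod[3]=2, prod[4]=4, prod[5]=6.
prod[6] = 3×max(3,2) = 3×3 = 9
prod[7] = 2×max(5,6) = 2×6 = 12
prod[8] = 2×max(6,9) = 2×9 = 18
prod[9] = 3×max(6,9) = 3×9 = 27
prod[10] = 2×max(8,18) = 2×18 = 36
prod[11] = 2×max(9,27) = 2×27 = 54
prod[12] = 3×max(9,27) = 3×27 = 81
One optimal split: 3 + 3 + 3 + 3; product 3×3×3×3 = 81.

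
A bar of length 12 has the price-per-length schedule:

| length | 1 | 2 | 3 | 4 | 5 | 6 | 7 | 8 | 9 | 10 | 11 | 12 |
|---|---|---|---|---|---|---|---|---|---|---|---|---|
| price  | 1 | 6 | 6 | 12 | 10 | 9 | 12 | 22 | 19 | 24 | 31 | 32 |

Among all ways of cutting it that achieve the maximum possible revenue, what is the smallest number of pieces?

3

Build r[k] bottom-up: r[k] = max over allowed piece i of (p[i] + r[k−i]).
r[1] = 1
r[2] = max(1+1, 6+0) = 6
r[3] = max(1+6, 6+1, 6+0) = 7
r[4] = max(1+7, 6+6, 6+1, 12+0) = 12
r[5] = max(1+12, 6+7, 6+6, 12+1, 10+0) = 13
r[6] = max(1+13, 6+12, 6+7, 12+6, 10+1, 9+0) = 18
r[7] = max(1+18, 6+13, 6+12, …, 9+1, 12+0) = 19
r[8] = max(1+19, 6+18, 6+13, …, 12+1, 22+0) = 24
r[9] = max(1+24, 6+19, 6+18, …, 22+1, 19+0) = 25
r[10] = max(1+25, 6+24, 6+19, …, 19+1, 24+0) = 30
r[11] = max(1+30, 6+25, 6+24, …, 24+1, 31+0) = 31
r[12] = max(1+31, 6+30, 6+25, …, 31+1, 32+0) = 36
Maximum revenue is €36.
Now minimize piece count subject to staying optimal: for each k, pieces[k] = 1 + min over i with p[i]+r[k−i]=r[k] of pieces[k−i].
pieces[9] = 3
pieces[10] = 3
pieces[11] = 1
pieces[12] = 3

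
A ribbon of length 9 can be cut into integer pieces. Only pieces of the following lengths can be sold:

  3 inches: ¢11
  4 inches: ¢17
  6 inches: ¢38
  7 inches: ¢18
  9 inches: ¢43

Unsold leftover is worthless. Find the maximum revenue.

49

Consider every possible first cut. r[k] is the best of p[i]+r[k−i] over all sellable i≤k.
r[1] = 0
r[2] = 0
r[3] = 11
r[4] = 17
r[5] = 17
r[6] = 38
r[7] = 38
r[8] = 38
r[9] = 49  (first piece 3, then r[6]=38)
One optimal cutting: 6 + 3 → ¢49.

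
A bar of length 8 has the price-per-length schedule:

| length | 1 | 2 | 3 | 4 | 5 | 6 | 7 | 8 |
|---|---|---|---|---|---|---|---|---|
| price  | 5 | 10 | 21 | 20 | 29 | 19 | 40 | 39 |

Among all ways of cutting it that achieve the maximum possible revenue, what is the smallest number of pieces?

3

Consider every possible first cut. r[k] is the best of p[i]+r[k−i] over all sellable i≤k.
r[1] = 5
r[2] = max(5+5, 10+0) = 10
r[3] = max(5+10, 10+5, 21+0) = 21
r[4] = max(5+21, 10+10, 21+5, 20+0) = 26
r[5] = max(5+26, 10+21, 21+10, 20+5, 29+0) = 31
r[6] = max(5+31, 10+26, 21+21, 20+10, 29+5, 19+0) = 42
r[7] = max(5+42, 10+31, 21+26, …, 19+5, 40+0) = 47
r[8] = max(5+47, 10+42, 21+31, …, 40+5, 39+0) = 52
Maximum revenue is $52.
Now minimize piece count subject to staying optimal: for each k, pieces[k] = 1 + min over i with p[i]+r[k−i]=r[k] of pieces[k−i].
pieces[5] = 2
pieces[6] = 2
pieces[7] = 3
pieces[8] = 3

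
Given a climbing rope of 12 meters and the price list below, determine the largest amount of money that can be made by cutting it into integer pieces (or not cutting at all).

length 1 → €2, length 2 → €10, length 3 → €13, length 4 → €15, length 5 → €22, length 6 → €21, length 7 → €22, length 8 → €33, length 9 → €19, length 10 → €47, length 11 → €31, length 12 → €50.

60

Build R[k] bottom-up: R[k] = max over allowed piece i of (p[i] + R[k−i]).
R[1] = 2
R[2] = 10
R[3] = 13
R[4] = 20  (first piece 2, then R[2]=10)
R[5] = 23  (first piece 2, then R[3]=13)
R[6] = 30  (first piece 2, then R[4]=20)
R[7] = 33  (first piece 2, then R[5]=23)
R[8] = 40  (first piece 2, then R[6]=30)
R[9] = 43  (first piece 2, then R[7]=33)
R[10] = 50  (first piece 2, then R[8]=40)
R[11] = 53  (first piece 2, then R[9]=43)
R[12] = 60  (first piece 2, then R[10]=50)
One optimal cutting: 2 + 2 + 2 + 2 + 2 + 2 → €10 + €10 + €10 + €10 + €10 + €10 = €60.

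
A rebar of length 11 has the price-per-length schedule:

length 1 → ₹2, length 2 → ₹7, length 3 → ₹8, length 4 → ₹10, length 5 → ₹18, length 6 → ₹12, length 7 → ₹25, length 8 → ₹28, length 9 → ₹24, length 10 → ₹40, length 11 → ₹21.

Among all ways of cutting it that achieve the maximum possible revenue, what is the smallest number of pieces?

Build r[k] bottom-up: r[k] = max over allowed piece i of (p[i] + r[k−i]).
r[1] = 2
r[2] = 7
r[3] = 9  (first piece 1, then r[2]=7)
r[4] = 14  (first piece 2, then r[2]=7)
r[5] = 18
r[6] = 21  (first piece 2, then r[4]=14)
r[7] = 25  (first piece 2, then r[5]=18)
r[8] = 28  (first piece 2, then r[6]=21)
r[9] = 32  (first piece 2, then r[7]=25)
r[10] = 40
r[11] = 42  (first piece 1, then r[10]=40)
Maximum revenue is ₹42.
Now minimize piece count subject to staying optimal: for each k, pieces[k] = 1 + min over i with p[i]+r[k−i]=r[k] of pieces[k−i].
pieces[8] = 1
pieces[9] = 2
pieces[10] = 1
pieces[11] = 2

2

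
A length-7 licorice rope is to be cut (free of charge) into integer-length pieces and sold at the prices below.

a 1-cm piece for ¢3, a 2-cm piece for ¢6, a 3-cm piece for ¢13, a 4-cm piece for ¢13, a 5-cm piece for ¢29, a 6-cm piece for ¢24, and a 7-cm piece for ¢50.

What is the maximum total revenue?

50

Let r[k] be the best obtainable value from length k. For each k, try every first piece i and keep the best of price[i] + r[k−i].
r[1] = 3
r[2] = 6  (first piece 1, then r[1]=3)
r[3] = 13
r[4] = 16  (first piece 1, then r[3]=13)
r[5] = 29
r[6] = 32  (first piece 1, then r[5]=29)
r[7] = 50
Best is to sell the whole 7-cm piece uncut for ¢50.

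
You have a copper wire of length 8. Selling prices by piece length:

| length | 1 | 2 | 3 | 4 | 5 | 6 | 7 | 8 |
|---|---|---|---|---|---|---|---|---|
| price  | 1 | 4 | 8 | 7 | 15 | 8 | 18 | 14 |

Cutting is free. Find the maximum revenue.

Let r[k] be the best obtainable value from length k. For each k, try every first piece i and keep the best of price[i] + r[k−i].
r[1] = 1
r[2] = 4
r[3] = 8
r[4] = 9  (first piece 1, then r[3]=8)
r[5] = 15
r[6] = 16  (first piece 1, then r[5]=15)
r[7] = 19  (first piece 2, then r[5]=15)
r[8] = 23  (first piece 3, then r[5]=15)
One optimal cutting: 5 + 3 → €15 + €8 = €23.

23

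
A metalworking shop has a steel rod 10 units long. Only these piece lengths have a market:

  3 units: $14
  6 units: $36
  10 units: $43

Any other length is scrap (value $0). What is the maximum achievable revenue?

Let r[k] be the best obtainable value from length k. For each k, try every first piece i and keep the best of price[i] + r[k−i].
r[1] = 0
r[2] = 0
r[3] = 14
r[4] = 14
r[5] = 14
r[6] = 36
r[7] = 36
r[8] = 36
r[9] = 50  (first piece 3, then r[6]=36)
r[10] = 50
One optimal cutting: pieces 6 + 3 with 1 unit of scrap → $50.

50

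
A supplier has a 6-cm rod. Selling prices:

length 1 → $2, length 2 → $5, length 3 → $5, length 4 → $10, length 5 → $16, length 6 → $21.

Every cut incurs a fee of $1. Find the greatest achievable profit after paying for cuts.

21

Build net[k] bottom-up: net[k] = max over allowed piece i of (p[i] + net[k−i]) − 1 per cut.
net[1] = 2
net[2] = 5
net[3] = 6  (first piece 1, then net[2]=5)
net[4] = 10
net[5] = 16
net[6] = 21
Best is to make no cuts and sell whole for $21.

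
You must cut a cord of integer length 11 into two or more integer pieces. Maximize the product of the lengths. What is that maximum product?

54

Define f[k] = max over 1≤i<k of i · max(k−i, f[k−i]); the inner max lets the remainder stay uncut if that's better.
Small cases: f[2]=1, f[3]=2, f[4]=4, f[5]=6.
f[6] = 3×max(3,2) = 3×3 = 9
f[7] = 2×max(5,6) = 2×6 = 12
f[8] = 2×max(6,9) = 2×9 = 18
f[9] = 3×max(6,9) = 3×9 = 27
f[10] = 2×max(8,18) = 2×18 = 36
f[11] = 2×max(9,27) = 2×27 = 54
One optimal split: 3 + 3 + 3 + 2; product 3×3×3×2 = 54.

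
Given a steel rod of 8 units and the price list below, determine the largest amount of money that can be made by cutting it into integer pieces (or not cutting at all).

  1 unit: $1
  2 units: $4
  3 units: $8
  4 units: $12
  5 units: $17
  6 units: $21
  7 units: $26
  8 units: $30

30

Build v[k] bottom-up: v[k] = max over allowed piece i of (p[i] + v[k−i]).
v[1] = 1
v[2] = max(1+1, 4+0) = 4
v[3] = max(1+4, 4+1, 8+0) = 8
v[4] = max(1+8, 4+4, 8+1, 12+0) = 12
v[5] = max(1+12, 4+8, 8+4, 12+1, 17+0) = 17
v[6] = max(1+17, 4+12, 8+8, 12+4, 17+1, 21+0) = 21
v[7] = max(1+21, 4+17, 8+12, …, 21+1, 26+0) = 26
v[8] = max(1+26, 4+21, 8+17, …, 26+1, 30+0) = 30
Best is to sell the whole 8-unit piece uncut for $30.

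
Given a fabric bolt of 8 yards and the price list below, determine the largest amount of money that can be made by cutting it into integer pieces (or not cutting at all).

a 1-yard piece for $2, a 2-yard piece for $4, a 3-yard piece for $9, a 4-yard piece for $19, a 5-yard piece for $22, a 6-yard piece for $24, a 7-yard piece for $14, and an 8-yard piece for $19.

38

Build R[k] bottom-up: R[k] = max over allowed piece i of (p[i] + R[k−i]).
R[1] = 2
R[2] = max(2+2, 4+0) = 4
R[3] = max(2+4, 4+2, 9+0) = 9
R[4] = max(2+9, 4+4, 9+2, 19+0) = 19
R[5] = max(2+19, 4+9, 9+4, 19+2, 22+0) = 22
R[6] = max(2+22, 4+19, 9+9, 19+4, 22+2, 24+0) = 24
R[7] = max(2+24, 4+22, 9+19, …, 24+2, 14+0) = 28
R[8] = max(2+28, 4+24, 9+22, …, 14+2, 19+0) = 38
One optimal cutting: 4 + 4 → $19 + $19 = $38.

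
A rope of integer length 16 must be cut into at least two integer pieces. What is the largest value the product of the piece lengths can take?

Let prod[k] be the best product for length k (with at least one cut). For each first piece i, the rest contributes max(k−i, prod[k−i]).
prod[2] = 1*max(1,0) = 1*1 = 1
prod[3] = max(1*2, 2*1) = 2
prod[4] = max(1*3, 2*2, 3*1) = 4
prod[5] = max(1*4, 2*3, 3*2, 4*1) = 6
prod[6] = max(1*6, 2*4, 3*3, 4*2, 5*1) = 9
prod[7] = max(1*9, 2*6, 3*4, 4*3, 5*2, 6*1) = 12
prod[8] = max(1*12, 2*9, 3*6, …, 6*2, 7*1) = 18
prod[9] = max(1*18, 2*12, 3*9, …, 7*2, 8*1) = 27
prod[10] = max(1*27, 2*18, 3*12, …, 8*2, 9*1) = 36
prod[11] = max(1*36, 2*27, 3*18, …, 9*2, 10*1) = 54
prod[12] = max(1*54, 2*36, 3*27, …, 10*2, 11*1) = 81
prod[13] = max(1*81, 2*54, 3*36, …, 11*2, 12*1) = 108
prod[14] = max(1*108, 2*81, 3*54, …, 12*2, 13*1) = 162
prod[15] = max(1*162, 2*108, 3*81, …, 13*2, 14*1) = 243
prod[16] = max(1*243, 2*162, 3*108, …, 14*2, 15*1) = 324
One optimal split: 3 + 3 + 3 + 3 + 2 + 2; product 3*3*3*3*2*2 = 324.

324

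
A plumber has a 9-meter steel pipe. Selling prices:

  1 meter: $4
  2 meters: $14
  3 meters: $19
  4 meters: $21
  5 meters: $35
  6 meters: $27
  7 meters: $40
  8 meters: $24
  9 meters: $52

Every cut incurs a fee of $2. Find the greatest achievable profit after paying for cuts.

59

Let net[k] be the best obtainable value from length k. For each k, try every first piece i and keep the best of price[i] + net[k−i] minus the 2 cut fee when i<k.
net[1] = 4
net[2] = 14
net[3] = 19
net[4] = 26  (first piece 2, then net[2]=14)
net[5] = 35
net[6] = 38  (first piece 2, then net[4]=26)
net[7] = 47  (first piece 2, then net[5]=35)
net[8] = 52  (first piece 3, then net[5]=35)
net[9] = 59  (first piece 2, then net[7]=47)
One optimal plan: pieces 5 + 2 + 2 (2 cuts) → $63 − $4 = $59.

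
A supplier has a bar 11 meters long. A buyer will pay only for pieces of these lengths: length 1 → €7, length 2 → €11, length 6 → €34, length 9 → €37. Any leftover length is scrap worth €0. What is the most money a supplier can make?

Build r[k] bottom-up: r[k] = max over allowed piece i of (p[i] + r[k−i]).
r[1] = 7
r[2] = 14  (first piece 1, then r[1]=7)
r[3] = 21  (first piece 1, then r[2]=14)
r[4] = 28  (first piece 1, then r[3]=21)
r[5] = 35  (first piece 1, then r[4]=28)
r[6] = 42  (first piece 1, then r[5]=35)
r[7] = 49  (first piece 1, then r[6]=42)
r[8] = 56  (first piece 1, then r[7]=49)
r[9] = 63  (first piece 1, then r[8]=56)
r[10] = 70  (first piece 1, then r[9]=63)
r[11] = 77  (first piece 1, then r[10]=70)
One optimal cutting: 1 + 1 + 1 + 1 + 1 + 1 + 1 + 1 + 1 + 1 + 1 → €77.

77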